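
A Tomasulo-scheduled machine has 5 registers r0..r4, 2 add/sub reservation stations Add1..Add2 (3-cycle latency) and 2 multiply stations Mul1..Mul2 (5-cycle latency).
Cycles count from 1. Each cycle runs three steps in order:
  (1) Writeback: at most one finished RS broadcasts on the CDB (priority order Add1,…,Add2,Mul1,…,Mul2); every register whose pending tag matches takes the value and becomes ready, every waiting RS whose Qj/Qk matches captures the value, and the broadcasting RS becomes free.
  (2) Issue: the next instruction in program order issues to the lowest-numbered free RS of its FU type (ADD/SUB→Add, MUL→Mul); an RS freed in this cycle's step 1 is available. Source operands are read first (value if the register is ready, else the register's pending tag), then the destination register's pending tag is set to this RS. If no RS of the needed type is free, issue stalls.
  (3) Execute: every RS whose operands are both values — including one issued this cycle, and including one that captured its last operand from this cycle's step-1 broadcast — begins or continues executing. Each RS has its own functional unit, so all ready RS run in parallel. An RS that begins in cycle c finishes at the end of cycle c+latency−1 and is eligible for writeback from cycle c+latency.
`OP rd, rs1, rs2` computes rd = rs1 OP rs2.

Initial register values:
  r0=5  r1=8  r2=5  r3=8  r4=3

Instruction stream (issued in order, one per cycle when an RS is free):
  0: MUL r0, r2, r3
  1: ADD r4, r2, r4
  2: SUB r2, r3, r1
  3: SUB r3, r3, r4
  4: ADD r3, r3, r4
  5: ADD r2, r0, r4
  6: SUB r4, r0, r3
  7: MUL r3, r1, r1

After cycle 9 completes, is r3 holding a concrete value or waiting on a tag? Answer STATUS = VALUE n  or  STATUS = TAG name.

STATUS = TAG Add2

  c1: issue MUL r0<-Mul1  regs: r0:Mul1,r1:8,r2:5,r3:8,r4:3
  c2: issue ADD r4<-Add1  regs: r0:Mul1,r1:8,r2:5,r3:8,r4:Add1
  c3: issue SUB r2<-Add2  regs: r0:Mul1,r1:8,r2:Add2,r3:8,r4:Add1
  c4: stall  regs: r0:Mul1,r1:8,r2:Add2,r3:8,r4:Add1
  c5: CDB Add1=8; issue SUB r3<-Add1  regs: r0:Mul1,r1:8,r2:Add2,r3:Add1,r4:8
  c6: CDB Add2=0; issue ADD r3<-Add2  regs: r0:Mul1,r1:8,r2:0,r3:Add2,r4:8
  c7: CDB Mul1=40; stall  regs: r0:40,r1:8,r2:0,r3:Add2,r4:8
  c8: CDB Add1=0; issue ADD r2<-Add1  regs: r0:40,r1:8,r2:Add1,r3:Add2,r4:8
  c9: stall  regs: r0:40,r1:8,r2:Add1,r3:Add2,r4:8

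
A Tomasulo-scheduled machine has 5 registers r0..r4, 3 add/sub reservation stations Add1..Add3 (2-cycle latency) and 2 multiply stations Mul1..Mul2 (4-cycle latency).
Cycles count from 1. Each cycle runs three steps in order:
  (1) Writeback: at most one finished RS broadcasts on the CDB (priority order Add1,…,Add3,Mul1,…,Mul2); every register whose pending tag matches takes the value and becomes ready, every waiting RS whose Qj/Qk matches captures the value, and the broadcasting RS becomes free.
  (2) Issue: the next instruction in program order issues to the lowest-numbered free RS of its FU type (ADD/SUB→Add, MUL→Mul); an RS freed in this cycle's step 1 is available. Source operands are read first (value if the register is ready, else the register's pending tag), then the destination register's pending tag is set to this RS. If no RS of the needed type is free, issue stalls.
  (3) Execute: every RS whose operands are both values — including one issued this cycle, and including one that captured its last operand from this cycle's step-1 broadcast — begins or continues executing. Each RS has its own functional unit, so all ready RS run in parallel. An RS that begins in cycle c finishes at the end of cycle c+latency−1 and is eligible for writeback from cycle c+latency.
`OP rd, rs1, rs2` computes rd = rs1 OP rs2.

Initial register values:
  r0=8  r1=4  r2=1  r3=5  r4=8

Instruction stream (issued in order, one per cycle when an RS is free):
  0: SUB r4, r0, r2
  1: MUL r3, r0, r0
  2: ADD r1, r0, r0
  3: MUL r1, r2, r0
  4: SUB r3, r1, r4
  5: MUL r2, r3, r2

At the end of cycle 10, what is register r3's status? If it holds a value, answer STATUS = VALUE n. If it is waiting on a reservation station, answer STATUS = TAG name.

  c1: issue SUB r4<-Add1  regs: r0:8,r1:4,r2:1,r3:5,r4:Add1
  c2: issue MUL r3<-Mul1  regs: r0:8,r1:4,r2:1,r3:Mul1,r4:Add1
  c3: CDB Add1=7; issue ADD r1<-Add1  regs: r0:8,r1:Add1,r2:1,r3:Mul1,r4:7
  c4: issue MUL r1<-Mul2  regs: r0:8,r1:Mul2,r2:1,r3:Mul1,r4:7
  c5: CDB Add1=16; issue SUB r3<-Add1  regs: r0:8,r1:Mul2,r2:1,r3:Add1,r4:7
  c6: CDB Mul1=64; issue MUL r2<-Mul1  regs: r0:8,r1:Mul2,r2:Mul1,r3:Add1,r4:7
  c7: -  regs: r0:8,r1:Mul2,r2:Mul1,r3:Add1,r4:7
  c8: CDB Mul2=8  regs: r0:8,r1:8,r2:Mul1,r3:Add1,r4:7
  c9: -  regs: r0:8,r1:8,r2:Mul1,r3:Add1,r4:7
  c10: CDB Add1=1  regs: r0:8,r1:8,r2:Mul1,r3:1,r4:7

STATUS = VALUE 1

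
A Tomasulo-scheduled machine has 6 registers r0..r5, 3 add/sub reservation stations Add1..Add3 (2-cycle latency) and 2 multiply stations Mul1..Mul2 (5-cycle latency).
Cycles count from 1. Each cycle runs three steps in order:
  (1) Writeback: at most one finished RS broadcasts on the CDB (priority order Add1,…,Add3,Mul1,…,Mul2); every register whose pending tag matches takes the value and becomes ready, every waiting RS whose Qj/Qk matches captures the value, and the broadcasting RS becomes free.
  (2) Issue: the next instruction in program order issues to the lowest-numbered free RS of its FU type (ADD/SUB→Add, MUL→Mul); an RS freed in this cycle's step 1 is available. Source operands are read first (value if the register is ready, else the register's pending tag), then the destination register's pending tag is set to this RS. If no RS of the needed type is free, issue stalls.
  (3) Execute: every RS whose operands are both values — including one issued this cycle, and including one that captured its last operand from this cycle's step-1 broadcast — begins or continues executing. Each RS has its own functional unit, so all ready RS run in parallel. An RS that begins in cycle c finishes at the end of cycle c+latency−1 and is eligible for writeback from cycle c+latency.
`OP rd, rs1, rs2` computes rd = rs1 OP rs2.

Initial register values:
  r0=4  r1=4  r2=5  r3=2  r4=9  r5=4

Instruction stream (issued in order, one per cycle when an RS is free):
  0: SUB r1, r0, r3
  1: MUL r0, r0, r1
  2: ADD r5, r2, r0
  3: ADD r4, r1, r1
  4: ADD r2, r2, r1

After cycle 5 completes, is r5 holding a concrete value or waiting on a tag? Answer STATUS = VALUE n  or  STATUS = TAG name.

STATUS = TAG Add1

  c1: issue SUB r1<-Add1  regs: r0:4,r1:Add1,r2:5,r3:2,r4:9,r5:4
  c2: issue MUL r0<-Mul1  regs: r0:Mul1,r1:Add1,r2:5,r3:2,r4:9,r5:4
  c3: CDB Add1=2; issue ADD r5<-Add1  regs: r0:Mul1,r1:2,r2:5,r3:2,r4:9,r5:Add1
  c4: issue ADD r4<-Add2  regs: r0:Mul1,r1:2,r2:5,r3:2,r4:Add2,r5:Add1
  c5: issue ADD r2<-Add3  regs: r0:Mul1,r1:2,r2:Add3,r3:2,r4:Add2,r5:Add1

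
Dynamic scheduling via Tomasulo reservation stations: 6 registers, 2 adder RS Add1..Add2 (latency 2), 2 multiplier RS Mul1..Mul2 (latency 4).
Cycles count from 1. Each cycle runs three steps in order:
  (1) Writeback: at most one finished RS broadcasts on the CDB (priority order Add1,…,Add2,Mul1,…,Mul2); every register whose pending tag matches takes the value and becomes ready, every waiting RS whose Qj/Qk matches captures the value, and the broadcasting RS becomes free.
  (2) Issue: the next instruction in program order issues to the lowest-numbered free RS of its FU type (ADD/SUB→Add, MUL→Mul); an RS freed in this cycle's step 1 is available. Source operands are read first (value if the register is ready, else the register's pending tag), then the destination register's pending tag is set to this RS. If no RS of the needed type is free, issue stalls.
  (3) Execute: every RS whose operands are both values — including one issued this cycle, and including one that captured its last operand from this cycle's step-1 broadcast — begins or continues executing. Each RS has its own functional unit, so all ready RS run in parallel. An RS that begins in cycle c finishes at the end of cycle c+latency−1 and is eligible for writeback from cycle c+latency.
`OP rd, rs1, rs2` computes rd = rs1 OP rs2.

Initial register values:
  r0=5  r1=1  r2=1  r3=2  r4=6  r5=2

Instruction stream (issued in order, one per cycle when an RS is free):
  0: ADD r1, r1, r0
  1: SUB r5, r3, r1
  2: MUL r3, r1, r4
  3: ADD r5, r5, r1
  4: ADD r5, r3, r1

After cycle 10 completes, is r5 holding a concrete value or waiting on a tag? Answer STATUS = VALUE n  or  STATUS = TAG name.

c1: issue ADD r1<-Add1 | r0:5,r1:Add1,r2:1,r3:2,r4:6,r5:2
c2: issue SUB r5<-Add2 | r0:5,r1:Add1,r2:1,r3:2,r4:6,r5:Add2
c3: CDB Add1=6; issue MUL r3<-Mul1 | r0:5,r1:6,r2:1,r3:Mul1,r4:6,r5:Add2
c4: issue ADD r5<-Add1 | r0:5,r1:6,r2:1,r3:Mul1,r4:6,r5:Add1
c5: CDB Add2=-4; issue ADD r5<-Add2 | r0:5,r1:6,r2:1,r3:Mul1,r4:6,r5:Add2
c6: - | r0:5,r1:6,r2:1,r3:Mul1,r4:6,r5:Add2
c7: CDB Add1=2 | r0:5,r1:6,r2:1,r3:Mul1,r4:6,r5:Add2
c8: CDB Mul1=36 | r0:5,r1:6,r2:1,r3:36,r4:6,r5:Add2
c9: - | r0:5,r1:6,r2:1,r3:36,r4:6,r5:Add2
c10: CDB Add2=42 | r0:5,r1:6,r2:1,r3:36,r4:6,r5:42

STATUS = VALUE 42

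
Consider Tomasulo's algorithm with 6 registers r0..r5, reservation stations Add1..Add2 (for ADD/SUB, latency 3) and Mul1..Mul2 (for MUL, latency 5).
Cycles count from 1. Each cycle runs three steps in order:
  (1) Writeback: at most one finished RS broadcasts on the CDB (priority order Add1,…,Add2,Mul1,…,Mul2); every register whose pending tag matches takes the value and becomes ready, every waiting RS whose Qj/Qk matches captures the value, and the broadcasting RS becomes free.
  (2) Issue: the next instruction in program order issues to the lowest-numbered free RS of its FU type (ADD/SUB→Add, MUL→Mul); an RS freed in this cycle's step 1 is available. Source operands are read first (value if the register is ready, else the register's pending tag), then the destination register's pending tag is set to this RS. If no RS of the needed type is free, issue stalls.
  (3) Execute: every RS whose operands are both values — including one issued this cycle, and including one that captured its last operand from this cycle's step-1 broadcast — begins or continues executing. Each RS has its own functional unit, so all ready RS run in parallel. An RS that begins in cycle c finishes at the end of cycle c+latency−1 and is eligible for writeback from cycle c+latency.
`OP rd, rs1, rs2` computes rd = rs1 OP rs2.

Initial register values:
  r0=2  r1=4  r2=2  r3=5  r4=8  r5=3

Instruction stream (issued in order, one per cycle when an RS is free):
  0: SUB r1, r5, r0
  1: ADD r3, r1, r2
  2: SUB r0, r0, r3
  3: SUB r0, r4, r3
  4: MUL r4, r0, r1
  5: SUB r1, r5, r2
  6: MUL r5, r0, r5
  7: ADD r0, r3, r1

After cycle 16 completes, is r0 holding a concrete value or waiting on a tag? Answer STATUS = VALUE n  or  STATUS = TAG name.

c1: issue SUB r1<-Add1 | r0:2,r1:Add1,r2:2,r3:5,r4:8,r5:3
c2: issue ADD r3<-Add2 | r0:2,r1:Add1,r2:2,r3:Add2,r4:8,r5:3
c3: stall | r0:2,r1:Add1,r2:2,r3:Add2,r4:8,r5:3
c4: CDB Add1=1; issue SUB r0<-Add1 | r0:Add1,r1:1,r2:2,r3:Add2,r4:8,r5:3
c5: stall | r0:Add1,r1:1,r2:2,r3:Add2,r4:8,r5:3
c6: stall | r0:Add1,r1:1,r2:2,r3:Add2,r4:8,r5:3
c7: CDB Add2=3; issue SUB r0<-Add2 | r0:Add2,r1:1,r2:2,r3:3,r4:8,r5:3
c8: issue MUL r4<-Mul1 | r0:Add2,r1:1,r2:2,r3:3,r4:Mul1,r5:3
c9: stall | r0:Add2,r1:1,r2:2,r3:3,r4:Mul1,r5:3
c10: CDB Add1=-1; issue SUB r1<-Add1 | r0:Add2,r1:Add1,r2:2,r3:3,r4:Mul1,r5:3
c11: CDB Add2=5; issue MUL r5<-Mul2 | r0:5,r1:Add1,r2:2,r3:3,r4:Mul1,r5:Mul2
c12: issue ADD r0<-Add2 | r0:Add2,r1:Add1,r2:2,r3:3,r4:Mul1,r5:Mul2
c13: CDB Add1=1 | r0:Add2,r1:1,r2:2,r3:3,r4:Mul1,r5:Mul2
c14: - | r0:Add2,r1:1,r2:2,r3:3,r4:Mul1,r5:Mul2
c15: - | r0:Add2,r1:1,r2:2,r3:3,r4:Mul1,r5:Mul2
c16: CDB Add2=4 | r0:4,r1:1,r2:2,r3:3,r4:Mul1,r5:Mul2

STATUS = VALUE 4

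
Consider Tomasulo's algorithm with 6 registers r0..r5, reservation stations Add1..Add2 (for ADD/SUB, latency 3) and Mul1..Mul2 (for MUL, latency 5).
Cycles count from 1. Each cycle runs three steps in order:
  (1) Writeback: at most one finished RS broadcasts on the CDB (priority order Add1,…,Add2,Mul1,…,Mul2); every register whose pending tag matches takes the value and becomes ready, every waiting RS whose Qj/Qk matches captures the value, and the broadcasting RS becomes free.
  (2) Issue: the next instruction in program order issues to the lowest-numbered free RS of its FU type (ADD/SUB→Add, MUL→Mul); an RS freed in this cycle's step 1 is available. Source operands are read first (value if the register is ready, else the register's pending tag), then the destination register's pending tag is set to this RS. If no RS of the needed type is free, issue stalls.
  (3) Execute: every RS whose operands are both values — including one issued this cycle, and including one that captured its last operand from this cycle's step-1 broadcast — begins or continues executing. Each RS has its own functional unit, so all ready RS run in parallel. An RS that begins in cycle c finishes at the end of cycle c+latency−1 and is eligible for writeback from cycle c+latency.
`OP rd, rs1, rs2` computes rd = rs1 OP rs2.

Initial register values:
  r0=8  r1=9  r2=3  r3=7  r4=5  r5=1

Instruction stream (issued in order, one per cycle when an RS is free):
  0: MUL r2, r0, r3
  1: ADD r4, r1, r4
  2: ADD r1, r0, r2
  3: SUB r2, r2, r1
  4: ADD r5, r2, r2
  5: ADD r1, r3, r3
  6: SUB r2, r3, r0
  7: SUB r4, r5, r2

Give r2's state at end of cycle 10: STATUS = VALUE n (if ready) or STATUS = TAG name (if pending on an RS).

STATUS = TAG Add1

  c1: issue MUL r2<-Mul1  regs: r0:8,r1:9,r2:Mul1,r3:7,r4:5,r5:1
  c2: issue ADD r4<-Add1  regs: r0:8,r1:9,r2:Mul1,r3:7,r4:Add1,r5:1
  c3: issue ADD r1<-Add2  regs: r0:8,r1:Add2,r2:Mul1,r3:7,r4:Add1,r5:1
  c4: stall  regs: r0:8,r1:Add2,r2:Mul1,r3:7,r4:Add1,r5:1
  c5: CDB Add1=14; issue SUB r2<-Add1  regs: r0:8,r1:Add2,r2:Add1,r3:7,r4:14,r5:1
  c6: CDB Mul1=56; stall  regs: r0:8,r1:Add2,r2:Add1,r3:7,r4:14,r5:1
  c7: stall  regs: r0:8,r1:Add2,r2:Add1,r3:7,r4:14,r5:1
  c8: stall  regs: r0:8,r1:Add2,r2:Add1,r3:7,r4:14,r5:1
  c9: CDB Add2=64; issue ADD r5<-Add2  regs: r0:8,r1:64,r2:Add1,r3:7,r4:14,r5:Add2
  c10: stall  regs: r0:8,r1:64,r2:Add1,r3:7,r4:14,r5:Add2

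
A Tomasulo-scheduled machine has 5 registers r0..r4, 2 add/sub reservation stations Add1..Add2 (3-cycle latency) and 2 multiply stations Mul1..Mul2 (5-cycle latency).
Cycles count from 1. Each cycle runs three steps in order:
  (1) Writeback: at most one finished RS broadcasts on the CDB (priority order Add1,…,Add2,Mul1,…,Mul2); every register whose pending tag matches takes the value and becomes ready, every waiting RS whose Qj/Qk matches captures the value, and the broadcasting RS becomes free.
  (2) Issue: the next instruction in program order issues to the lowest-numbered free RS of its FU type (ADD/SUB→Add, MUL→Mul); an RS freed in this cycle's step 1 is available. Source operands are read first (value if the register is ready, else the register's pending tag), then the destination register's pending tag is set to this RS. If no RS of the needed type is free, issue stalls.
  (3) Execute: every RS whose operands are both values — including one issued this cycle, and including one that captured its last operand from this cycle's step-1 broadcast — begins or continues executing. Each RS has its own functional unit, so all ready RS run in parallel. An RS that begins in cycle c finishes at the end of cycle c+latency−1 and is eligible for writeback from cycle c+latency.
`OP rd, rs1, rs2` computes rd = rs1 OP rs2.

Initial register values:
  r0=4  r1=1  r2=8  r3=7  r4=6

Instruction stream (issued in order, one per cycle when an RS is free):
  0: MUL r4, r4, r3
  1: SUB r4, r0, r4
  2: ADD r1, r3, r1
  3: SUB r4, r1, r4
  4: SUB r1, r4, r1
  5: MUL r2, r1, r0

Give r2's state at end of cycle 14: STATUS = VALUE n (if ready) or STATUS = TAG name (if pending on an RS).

STATUS = TAG Mul1

cycle 1: issue MUL r4<-Mul1 // r0:4,r1:1,r2:8,r3:7,r4:Mul1
cycle 2: issue SUB r4<-Add1 // r0:4,r1:1,r2:8,r3:7,r4:Add1
cycle 3: issue ADD r1<-Add2 // r0:4,r1:Add2,r2:8,r3:7,r4:Add1
cycle 4: stall // r0:4,r1:Add2,r2:8,r3:7,r4:Add1
cycle 5: stall // r0:4,r1:Add2,r2:8,r3:7,r4:Add1
cycle 6: CDB Add2=8; issue SUB r4<-Add2 // r0:4,r1:8,r2:8,r3:7,r4:Add2
cycle 7: CDB Mul1=42; stall // r0:4,r1:8,r2:8,r3:7,r4:Add2
cycle 8: stall // r0:4,r1:8,r2:8,r3:7,r4:Add2
cycle 9: stall // r0:4,r1:8,r2:8,r3:7,r4:Add2
cycle 10: CDB Add1=-38; issue SUB r1<-Add1 // r0:4,r1:Add1,r2:8,r3:7,r4:Add2
cycle 11: issue MUL r2<-Mul1 // r0:4,r1:Add1,r2:Mul1,r3:7,r4:Add2
cycle 12: - // r0:4,r1:Add1,r2:Mul1,r3:7,r4:Add2
cycle 13: CDB Add2=46 // r0:4,r1:Add1,r2:Mul1,r3:7,r4:46
cycle 14: - // r0:4,r1:Add1,r2:Mul1,r3:7,r4:46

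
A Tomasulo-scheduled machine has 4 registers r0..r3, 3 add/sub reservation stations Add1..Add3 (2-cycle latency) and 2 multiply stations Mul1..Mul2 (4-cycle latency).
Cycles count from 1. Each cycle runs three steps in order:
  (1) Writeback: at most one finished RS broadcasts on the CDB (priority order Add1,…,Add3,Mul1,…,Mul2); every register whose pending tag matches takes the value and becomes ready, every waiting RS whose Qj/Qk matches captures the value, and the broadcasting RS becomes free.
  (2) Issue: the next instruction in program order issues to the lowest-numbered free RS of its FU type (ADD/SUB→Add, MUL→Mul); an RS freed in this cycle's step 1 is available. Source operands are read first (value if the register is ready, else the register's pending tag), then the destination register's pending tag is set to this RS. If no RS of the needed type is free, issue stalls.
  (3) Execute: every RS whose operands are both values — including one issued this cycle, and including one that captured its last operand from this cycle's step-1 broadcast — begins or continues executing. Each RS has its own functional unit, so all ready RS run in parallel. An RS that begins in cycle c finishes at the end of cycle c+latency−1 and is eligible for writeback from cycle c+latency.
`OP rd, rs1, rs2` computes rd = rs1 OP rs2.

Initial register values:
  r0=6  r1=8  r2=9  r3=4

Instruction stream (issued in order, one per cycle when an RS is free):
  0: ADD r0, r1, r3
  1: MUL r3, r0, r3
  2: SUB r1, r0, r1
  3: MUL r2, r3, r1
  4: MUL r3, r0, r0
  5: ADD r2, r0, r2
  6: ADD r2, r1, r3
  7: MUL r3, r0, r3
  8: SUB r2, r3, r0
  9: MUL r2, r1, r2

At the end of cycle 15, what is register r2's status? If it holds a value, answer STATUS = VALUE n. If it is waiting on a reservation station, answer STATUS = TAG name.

STATUS = TAG Mul2

c1: issue ADD r0<-Add1 | r0:Add1,r1:8,r2:9,r3:4
c2: issue MUL r3<-Mul1 | r0:Add1,r1:8,r2:9,r3:Mul1
c3: CDB Add1=12; issue SUB r1<-Add1 | r0:12,r1:Add1,r2:9,r3:Mul1
c4: issue MUL r2<-Mul2 | r0:12,r1:Add1,r2:Mul2,r3:Mul1
c5: CDB Add1=4; stall | r0:12,r1:4,r2:Mul2,r3:Mul1
c6: stall | r0:12,r1:4,r2:Mul2,r3:Mul1
c7: CDB Mul1=48; issue MUL r3<-Mul1 | r0:12,r1:4,r2:Mul2,r3:Mul1
c8: issue ADD r2<-Add1 | r0:12,r1:4,r2:Add1,r3:Mul1
c9: issue ADD r2<-Add2 | r0:12,r1:4,r2:Add2,r3:Mul1
c10: stall | r0:12,r1:4,r2:Add2,r3:Mul1
c11: CDB Mul1=144; issue MUL r3<-Mul1 | r0:12,r1:4,r2:Add2,r3:Mul1
c12: CDB Mul2=192; issue SUB r2<-Add3 | r0:12,r1:4,r2:Add3,r3:Mul1
c13: CDB Add2=148; issue MUL r2<-Mul2 | r0:12,r1:4,r2:Mul2,r3:Mul1
c14: CDB Add1=204 | r0:12,r1:4,r2:Mul2,r3:Mul1
c15: CDB Mul1=1728 | r0:12,r1:4,r2:Mul2,r3:1728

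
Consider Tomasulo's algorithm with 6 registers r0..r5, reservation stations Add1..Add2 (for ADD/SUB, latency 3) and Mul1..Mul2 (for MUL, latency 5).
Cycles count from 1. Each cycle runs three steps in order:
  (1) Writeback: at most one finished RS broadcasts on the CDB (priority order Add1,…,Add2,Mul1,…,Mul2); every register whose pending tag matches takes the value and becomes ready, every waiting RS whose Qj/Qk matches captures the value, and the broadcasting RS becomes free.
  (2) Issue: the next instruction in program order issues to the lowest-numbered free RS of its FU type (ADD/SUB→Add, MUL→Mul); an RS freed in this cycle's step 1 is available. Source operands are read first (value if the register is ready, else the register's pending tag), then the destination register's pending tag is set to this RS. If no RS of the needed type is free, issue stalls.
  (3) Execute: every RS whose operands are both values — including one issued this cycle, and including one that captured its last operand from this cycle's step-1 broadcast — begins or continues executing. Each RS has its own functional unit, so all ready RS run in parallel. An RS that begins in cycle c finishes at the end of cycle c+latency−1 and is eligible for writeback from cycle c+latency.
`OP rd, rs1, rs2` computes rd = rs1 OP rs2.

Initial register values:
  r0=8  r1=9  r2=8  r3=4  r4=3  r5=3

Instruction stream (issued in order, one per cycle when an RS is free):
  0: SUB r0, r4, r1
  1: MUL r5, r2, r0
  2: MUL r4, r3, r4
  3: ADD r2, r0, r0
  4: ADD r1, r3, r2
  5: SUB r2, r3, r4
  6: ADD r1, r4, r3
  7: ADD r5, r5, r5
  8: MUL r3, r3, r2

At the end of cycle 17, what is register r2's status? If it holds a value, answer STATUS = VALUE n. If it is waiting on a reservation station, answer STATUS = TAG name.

  c1: issue SUB r0<-Add1  regs: r0:Add1,r1:9,r2:8,r3:4,r4:3,r5:3
  c2: issue MUL r5<-Mul1  regs: r0:Add1,r1:9,r2:8,r3:4,r4:3,r5:Mul1
  c3: issue MUL r4<-Mul2  regs: r0:Add1,r1:9,r2:8,r3:4,r4:Mul2,r5:Mul1
  c4: CDB Add1=-6; issue ADD r2<-Add1  regs: r0:-6,r1:9,r2:Add1,r3:4,r4:Mul2,r5:Mul1
  c5: issue ADD r1<-Add2  regs: r0:-6,r1:Add2,r2:Add1,r3:4,r4:Mul2,r5:Mul1
  c6: stall  regs: r0:-6,r1:Add2,r2:Add1,r3:4,r4:Mul2,r5:Mul1
  c7: CDB Add1=-12; issue SUB r2<-Add1  regs: r0:-6,r1:Add2,r2:Add1,r3:4,r4:Mul2,r5:Mul1
  c8: CDB Mul2=12; stall  regs: r0:-6,r1:Add2,r2:Add1,r3:4,r4:12,r5:Mul1
  c9: CDB Mul1=-48; stall  regs: r0:-6,r1:Add2,r2:Add1,r3:4,r4:12,r5:-48
  c10: CDB Add2=-8; issue ADD r1<-Add2  regs: r0:-6,r1:Add2,r2:Add1,r3:4,r4:12,r5:-48
  c11: CDB Add1=-8; issue ADD r5<-Add1  regs: r0:-6,r1:Add2,r2:-8,r3:4,r4:12,r5:Add1
  c12: issue MUL r3<-Mul1  regs: r0:-6,r1:Add2,r2:-8,r3:Mul1,r4:12,r5:Add1
  c13: CDB Add2=16  regs: r0:-6,r1:16,r2:-8,r3:Mul1,r4:12,r5:Add1
  c14: CDB Add1=-96  regs: r0:-6,r1:16,r2:-8,r3:Mul1,r4:12,r5:-96
  c15: -  regs: r0:-6,r1:16,r2:-8,r3:Mul1,r4:12,r5:-96
  c16: -  regs: r0:-6,r1:16,r2:-8,r3:Mul1,r4:12,r5:-96
  c17: CDB Mul1=-32  regs: r0:-6,r1:16,r2:-8,r3:-32,r4:12,r5:-96

STATUS = VALUE -8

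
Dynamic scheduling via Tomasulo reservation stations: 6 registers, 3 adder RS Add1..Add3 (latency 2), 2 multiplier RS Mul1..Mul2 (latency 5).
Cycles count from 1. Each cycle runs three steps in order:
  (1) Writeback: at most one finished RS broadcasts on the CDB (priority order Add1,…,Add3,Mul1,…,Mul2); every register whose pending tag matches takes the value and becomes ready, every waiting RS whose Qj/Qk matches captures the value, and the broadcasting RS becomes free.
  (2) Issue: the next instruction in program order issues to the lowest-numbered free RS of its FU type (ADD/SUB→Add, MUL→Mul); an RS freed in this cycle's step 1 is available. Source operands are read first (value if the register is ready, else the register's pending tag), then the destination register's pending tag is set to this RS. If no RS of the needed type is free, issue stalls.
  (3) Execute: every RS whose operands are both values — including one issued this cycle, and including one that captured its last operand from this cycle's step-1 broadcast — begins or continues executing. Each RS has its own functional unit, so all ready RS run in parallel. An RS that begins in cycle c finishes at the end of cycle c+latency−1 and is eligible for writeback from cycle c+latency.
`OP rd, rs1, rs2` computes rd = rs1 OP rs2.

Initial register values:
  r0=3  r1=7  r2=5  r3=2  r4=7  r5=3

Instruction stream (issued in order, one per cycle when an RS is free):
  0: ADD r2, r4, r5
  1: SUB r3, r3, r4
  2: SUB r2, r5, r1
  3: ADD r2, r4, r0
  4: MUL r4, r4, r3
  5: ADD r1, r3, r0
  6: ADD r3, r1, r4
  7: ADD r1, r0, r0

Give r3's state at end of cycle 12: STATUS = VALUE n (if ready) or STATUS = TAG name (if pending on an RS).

  c1: issue ADD r2<-Add1  regs: r0:3,r1:7,r2:Add1,r3:2,r4:7,r5:3
  c2: issue SUB r3<-Add2  regs: r0:3,r1:7,r2:Add1,r3:Add2,r4:7,r5:3
  c3: CDB Add1=10; issue SUB r2<-Add1  regs: r0:3,r1:7,r2:Add1,r3:Add2,r4:7,r5:3
  c4: CDB Add2=-5; issue ADD r2<-Add2  regs: r0:3,r1:7,r2:Add2,r3:-5,r4:7,r5:3
  c5: CDB Add1=-4; issue MUL r4<-Mul1  regs: r0:3,r1:7,r2:Add2,r3:-5,r4:Mul1,r5:3
  c6: CDB Add2=10; issue ADD r1<-Add1  regs: r0:3,r1:Add1,r2:10,r3:-5,r4:Mul1,r5:3
  c7: issue ADD r3<-Add2  regs: r0:3,r1:Add1,r2:10,r3:Add2,r4:Mul1,r5:3
  c8: CDB Add1=-2; issue ADD r1<-Add1  regs: r0:3,r1:Add1,r2:10,r3:Add2,r4:Mul1,r5:3
  c9: -  regs: r0:3,r1:Add1,r2:10,r3:Add2,r4:Mul1,r5:3
  c10: CDB Add1=6  regs: r0:3,r1:6,r2:10,r3:Add2,r4:Mul1,r5:3
  c11: CDB Mul1=-35  regs: r0:3,r1:6,r2:10,r3:Add2,r4:-35,r5:3
  c12: -  regs: r0:3,r1:6,r2:10,r3:Add2,r4:-35,r5:3

STATUS = TAG Add2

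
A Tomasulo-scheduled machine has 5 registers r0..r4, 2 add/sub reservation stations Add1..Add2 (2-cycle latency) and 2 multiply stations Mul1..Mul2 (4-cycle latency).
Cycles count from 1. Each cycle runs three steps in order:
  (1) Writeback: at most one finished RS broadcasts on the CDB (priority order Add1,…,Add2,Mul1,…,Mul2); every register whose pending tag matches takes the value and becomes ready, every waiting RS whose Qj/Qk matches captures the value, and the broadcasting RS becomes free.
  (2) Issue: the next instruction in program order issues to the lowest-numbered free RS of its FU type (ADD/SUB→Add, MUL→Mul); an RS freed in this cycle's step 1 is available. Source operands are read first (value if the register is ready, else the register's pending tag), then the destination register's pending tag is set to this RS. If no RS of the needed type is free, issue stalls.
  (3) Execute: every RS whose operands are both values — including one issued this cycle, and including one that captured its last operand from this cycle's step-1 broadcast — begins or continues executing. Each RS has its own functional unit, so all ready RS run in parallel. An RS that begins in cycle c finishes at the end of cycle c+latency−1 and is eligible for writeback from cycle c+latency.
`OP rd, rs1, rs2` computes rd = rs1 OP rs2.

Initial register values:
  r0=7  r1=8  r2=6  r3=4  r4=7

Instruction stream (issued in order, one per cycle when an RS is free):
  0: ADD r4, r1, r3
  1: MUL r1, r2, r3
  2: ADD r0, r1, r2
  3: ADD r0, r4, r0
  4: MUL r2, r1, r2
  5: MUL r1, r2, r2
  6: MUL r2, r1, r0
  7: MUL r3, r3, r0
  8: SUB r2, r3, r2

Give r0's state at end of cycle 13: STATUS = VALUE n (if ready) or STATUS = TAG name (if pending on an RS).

STATUS = VALUE 42

  c1: issue ADD r4<-Add1  regs: r0:7,r1:8,r2:6,r3:4,r4:Add1
  c2: issue MUL r1<-Mul1  regs: r0:7,r1:Mul1,r2:6,r3:4,r4:Add1
  c3: CDB Add1=12; issue ADD r0<-Add1  regs: r0:Add1,r1:Mul1,r2:6,r3:4,r4:12
  c4: issue ADD r0<-Add2  regs: r0:Add2,r1:Mul1,r2:6,r3:4,r4:12
  c5: issue MUL r2<-Mul2  regs: r0:Add2,r1:Mul1,r2:Mul2,r3:4,r4:12
  c6: CDB Mul1=24; issue MUL r1<-Mul1  regs: r0:Add2,r1:Mul1,r2:Mul2,r3:4,r4:12
  c7: stall  regs: r0:Add2,r1:Mul1,r2:Mul2,r3:4,r4:12
  c8: CDB Add1=30; stall  regs: r0:Add2,r1:Mul1,r2:Mul2,r3:4,r4:12
  c9: stall  regs: r0:Add2,r1:Mul1,r2:Mul2,r3:4,r4:12
  c10: CDB Add2=42; stall  regs: r0:42,r1:Mul1,r2:Mul2,r3:4,r4:12
  c11: CDB Mul2=144; issue MUL r2<-Mul2  regs: r0:42,r1:Mul1,r2:Mul2,r3:4,r4:12
  c12: stall  regs: r0:42,r1:Mul1,r2:Mul2,r3:4,r4:12
  c13: stall  regs: r0:42,r1:Mul1,r2:Mul2,r3:4,r4:12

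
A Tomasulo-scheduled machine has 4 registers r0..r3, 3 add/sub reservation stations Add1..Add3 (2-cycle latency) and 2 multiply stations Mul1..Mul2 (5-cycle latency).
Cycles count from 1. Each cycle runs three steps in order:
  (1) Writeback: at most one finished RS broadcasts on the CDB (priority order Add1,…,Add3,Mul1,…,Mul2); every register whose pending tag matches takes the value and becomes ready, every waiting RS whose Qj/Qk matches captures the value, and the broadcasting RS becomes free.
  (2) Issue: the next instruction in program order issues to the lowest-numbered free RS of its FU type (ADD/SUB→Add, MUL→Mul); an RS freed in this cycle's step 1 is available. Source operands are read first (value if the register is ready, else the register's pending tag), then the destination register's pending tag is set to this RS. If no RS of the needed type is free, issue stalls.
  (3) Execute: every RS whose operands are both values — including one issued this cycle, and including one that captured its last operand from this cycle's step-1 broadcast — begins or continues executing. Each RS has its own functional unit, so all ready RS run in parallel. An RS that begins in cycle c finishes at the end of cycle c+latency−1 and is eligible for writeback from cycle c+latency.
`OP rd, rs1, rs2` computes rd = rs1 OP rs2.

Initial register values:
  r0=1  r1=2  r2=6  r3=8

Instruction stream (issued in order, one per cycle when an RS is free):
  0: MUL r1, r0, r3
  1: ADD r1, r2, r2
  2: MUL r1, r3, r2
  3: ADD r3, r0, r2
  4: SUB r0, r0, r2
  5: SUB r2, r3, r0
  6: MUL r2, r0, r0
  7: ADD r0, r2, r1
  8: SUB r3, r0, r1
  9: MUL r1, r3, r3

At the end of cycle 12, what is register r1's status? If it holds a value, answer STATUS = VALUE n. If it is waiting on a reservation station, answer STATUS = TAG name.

c1: issue MUL r1<-Mul1 | r0:1,r1:Mul1,r2:6,r3:8
c2: issue ADD r1<-Add1 | r0:1,r1:Add1,r2:6,r3:8
c3: issue MUL r1<-Mul2 | r0:1,r1:Mul2,r2:6,r3:8
c4: CDB Add1=12; issue ADD r3<-Add1 | r0:1,r1:Mul2,r2:6,r3:Add1
c5: issue SUB r0<-Add2 | r0:Add2,r1:Mul2,r2:6,r3:Add1
c6: CDB Add1=7; issue SUB r2<-Add1 | r0:Add2,r1:Mul2,r2:Add1,r3:7
c7: CDB Add2=-5; stall | r0:-5,r1:Mul2,r2:Add1,r3:7
c8: CDB Mul1=8; issue MUL r2<-Mul1 | r0:-5,r1:Mul2,r2:Mul1,r3:7
c9: CDB Add1=12; issue ADD r0<-Add1 | r0:Add1,r1:Mul2,r2:Mul1,r3:7
c10: CDB Mul2=48; issue SUB r3<-Add2 | r0:Add1,r1:48,r2:Mul1,r3:Add2
c11: issue MUL r1<-Mul2 | r0:Add1,r1:Mul2,r2:Mul1,r3:Add2
c12: - | r0:Add1,r1:Mul2,r2:Mul1,r3:Add2

STATUS = TAG Mul2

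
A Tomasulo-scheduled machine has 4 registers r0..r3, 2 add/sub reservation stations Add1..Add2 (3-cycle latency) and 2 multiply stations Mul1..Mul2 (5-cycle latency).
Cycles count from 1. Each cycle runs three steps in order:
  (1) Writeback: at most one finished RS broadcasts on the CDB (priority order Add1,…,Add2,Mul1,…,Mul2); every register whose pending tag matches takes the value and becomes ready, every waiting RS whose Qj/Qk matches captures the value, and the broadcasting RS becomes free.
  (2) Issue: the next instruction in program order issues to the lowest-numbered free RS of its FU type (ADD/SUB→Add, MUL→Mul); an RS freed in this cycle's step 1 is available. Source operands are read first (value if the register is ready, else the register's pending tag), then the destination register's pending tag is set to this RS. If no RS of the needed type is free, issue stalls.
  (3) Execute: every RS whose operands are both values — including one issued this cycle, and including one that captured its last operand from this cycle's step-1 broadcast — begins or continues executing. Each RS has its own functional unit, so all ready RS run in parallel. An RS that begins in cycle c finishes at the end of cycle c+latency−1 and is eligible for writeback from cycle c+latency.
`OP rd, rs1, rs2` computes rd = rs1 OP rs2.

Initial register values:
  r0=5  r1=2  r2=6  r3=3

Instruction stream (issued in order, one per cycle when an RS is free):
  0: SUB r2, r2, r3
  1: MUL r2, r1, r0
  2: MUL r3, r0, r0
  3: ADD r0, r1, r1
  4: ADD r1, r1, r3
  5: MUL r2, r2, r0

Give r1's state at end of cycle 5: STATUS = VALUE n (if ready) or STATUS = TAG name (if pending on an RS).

STATUS = TAG Add2

cycle 1: issue SUB r2<-Add1 // r0:5,r1:2,r2:Add1,r3:3
cycle 2: issue MUL r2<-Mul1 // r0:5,r1:2,r2:Mul1,r3:3
cycle 3: issue MUL r3<-Mul2 // r0:5,r1:2,r2:Mul1,r3:Mul2
cycle 4: CDB Add1=3; issue ADD r0<-Add1 // r0:Add1,r1:2,r2:Mul1,r3:Mul2
cycle 5: issue ADD r1<-Add2 // r0:Add1,r1:Add2,r2:Mul1,r3:Mul2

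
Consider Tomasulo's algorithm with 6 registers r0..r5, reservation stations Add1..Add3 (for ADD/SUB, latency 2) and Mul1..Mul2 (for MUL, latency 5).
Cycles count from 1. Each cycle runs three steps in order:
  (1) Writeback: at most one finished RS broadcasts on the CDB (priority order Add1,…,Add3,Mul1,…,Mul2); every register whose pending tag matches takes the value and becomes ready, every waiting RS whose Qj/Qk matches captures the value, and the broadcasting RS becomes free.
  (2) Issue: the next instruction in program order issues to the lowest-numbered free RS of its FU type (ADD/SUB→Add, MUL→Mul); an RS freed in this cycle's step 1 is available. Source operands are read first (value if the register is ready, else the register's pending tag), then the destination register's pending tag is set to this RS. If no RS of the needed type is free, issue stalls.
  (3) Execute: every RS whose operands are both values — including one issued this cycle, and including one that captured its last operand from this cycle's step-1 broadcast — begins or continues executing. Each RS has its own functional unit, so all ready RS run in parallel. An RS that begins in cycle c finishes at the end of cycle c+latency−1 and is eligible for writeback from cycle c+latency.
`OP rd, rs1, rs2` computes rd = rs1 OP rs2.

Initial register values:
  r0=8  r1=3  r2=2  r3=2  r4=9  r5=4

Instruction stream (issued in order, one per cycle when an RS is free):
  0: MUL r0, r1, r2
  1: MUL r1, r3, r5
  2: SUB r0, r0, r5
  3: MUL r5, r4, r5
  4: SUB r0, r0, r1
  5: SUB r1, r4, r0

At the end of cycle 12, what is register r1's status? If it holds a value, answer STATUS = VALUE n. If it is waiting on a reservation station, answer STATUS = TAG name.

cycle 1: issue MUL r0<-Mul1 // r0:Mul1,r1:3,r2:2,r3:2,r4:9,r5:4
cycle 2: issue MUL r1<-Mul2 // r0:Mul1,r1:Mul2,r2:2,r3:2,r4:9,r5:4
cycle 3: issue SUB r0<-Add1 // r0:Add1,r1:Mul2,r2:2,r3:2,r4:9,r5:4
cycle 4: stall // r0:Add1,r1:Mul2,r2:2,r3:2,r4:9,r5:4
cycle 5: stall // r0:Add1,r1:Mul2,r2:2,r3:2,r4:9,r5:4
cycle 6: CDB Mul1=6; issue MUL r5<-Mul1 // r0:Add1,r1:Mul2,r2:2,r3:2,r4:9,r5:Mul1
cycle 7: CDB Mul2=8; issue SUB r0<-Add2 // r0:Add2,r1:8,r2:2,r3:2,r4:9,r5:Mul1
cycle 8: CDB Add1=2; issue SUB r1<-Add1 // r0:Add2,r1:Add1,r2:2,r3:2,r4:9,r5:Mul1
cycle 9: - // r0:Add2,r1:Add1,r2:2,r3:2,r4:9,r5:Mul1
cycle 10: CDB Add2=-6 // r0:-6,r1:Add1,r2:2,r3:2,r4:9,r5:Mul1
cycle 11: CDB Mul1=36 // r0:-6,r1:Add1,r2:2,r3:2,r4:9,r5:36
cycle 12: CDB Add1=15 // r0:-6,r1:15,r2:2,r3:2,r4:9,r5:36

STATUS = VALUE 15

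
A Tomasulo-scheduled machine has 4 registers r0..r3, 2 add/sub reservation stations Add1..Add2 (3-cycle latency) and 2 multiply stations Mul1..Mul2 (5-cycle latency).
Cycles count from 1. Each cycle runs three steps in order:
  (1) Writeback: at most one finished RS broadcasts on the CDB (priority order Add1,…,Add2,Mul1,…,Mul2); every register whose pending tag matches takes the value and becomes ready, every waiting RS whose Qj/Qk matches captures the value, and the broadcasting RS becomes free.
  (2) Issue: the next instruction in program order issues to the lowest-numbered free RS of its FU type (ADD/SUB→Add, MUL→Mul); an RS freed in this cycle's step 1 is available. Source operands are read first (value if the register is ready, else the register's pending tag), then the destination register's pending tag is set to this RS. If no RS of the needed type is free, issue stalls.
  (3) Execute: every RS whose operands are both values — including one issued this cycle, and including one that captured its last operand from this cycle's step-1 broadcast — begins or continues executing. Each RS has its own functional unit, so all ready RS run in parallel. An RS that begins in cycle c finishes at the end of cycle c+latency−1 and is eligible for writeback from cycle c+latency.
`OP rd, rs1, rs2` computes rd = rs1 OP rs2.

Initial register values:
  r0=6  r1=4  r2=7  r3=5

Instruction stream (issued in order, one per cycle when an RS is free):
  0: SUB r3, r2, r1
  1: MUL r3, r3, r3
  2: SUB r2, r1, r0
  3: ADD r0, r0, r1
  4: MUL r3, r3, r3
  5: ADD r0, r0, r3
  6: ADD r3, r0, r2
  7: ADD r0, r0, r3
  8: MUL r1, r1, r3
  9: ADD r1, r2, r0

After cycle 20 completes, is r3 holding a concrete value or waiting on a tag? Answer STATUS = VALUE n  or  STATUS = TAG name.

  c1: issue SUB r3<-Add1  regs: r0:6,r1:4,r2:7,r3:Add1
  c2: issue MUL r3<-Mul1  regs: r0:6,r1:4,r2:7,r3:Mul1
  c3: issue SUB r2<-Add2  regs: r0:6,r1:4,r2:Add2,r3:Mul1
  c4: CDB Add1=3; issue ADD r0<-Add1  regs: r0:Add1,r1:4,r2:Add2,r3:Mul1
  c5: issue MUL r3<-Mul2  regs: r0:Add1,r1:4,r2:Add2,r3:Mul2
  c6: CDB Add2=-2; issue ADD r0<-Add2  regs: r0:Add2,r1:4,r2:-2,r3:Mul2
  c7: CDB Add1=10; issue ADD r3<-Add1  regs: r0:Add2,r1:4,r2:-2,r3:Add1
  c8: stall  regs: r0:Add2,r1:4,r2:-2,r3:Add1
  c9: CDB Mul1=9; stall  regs: r0:Add2,r1:4,r2:-2,r3:Add1
  c10: stall  regs: r0:Add2,r1:4,r2:-2,r3:Add1
  c11: stall  regs: r0:Add2,r1:4,r2:-2,r3:Add1
  c12: stall  regs: r0:Add2,r1:4,r2:-2,r3:Add1
  c13: stall  regs: r0:Add2,r1:4,r2:-2,r3:Add1
  c14: CDB Mul2=81; stall  regs: r0:Add2,r1:4,r2:-2,r3:Add1
  c15: stall  regs: r0:Add2,r1:4,r2:-2,r3:Add1
  c16: stall  regs: r0:Add2,r1:4,r2:-2,r3:Add1
  c17: CDB Add2=91; issue ADD r0<-Add2  regs: r0:Add2,r1:4,r2:-2,r3:Add1
  c18: issue MUL r1<-Mul1  regs: r0:Add2,r1:Mul1,r2:-2,r3:Add1
  c19: stall  regs: r0:Add2,r1:Mul1,r2:-2,r3:Add1
  c20: CDB Add1=89; issue ADD r1<-Add1  regs: r0:Add2,r1:Add1,r2:-2,r3:89

STATUS = VALUE 89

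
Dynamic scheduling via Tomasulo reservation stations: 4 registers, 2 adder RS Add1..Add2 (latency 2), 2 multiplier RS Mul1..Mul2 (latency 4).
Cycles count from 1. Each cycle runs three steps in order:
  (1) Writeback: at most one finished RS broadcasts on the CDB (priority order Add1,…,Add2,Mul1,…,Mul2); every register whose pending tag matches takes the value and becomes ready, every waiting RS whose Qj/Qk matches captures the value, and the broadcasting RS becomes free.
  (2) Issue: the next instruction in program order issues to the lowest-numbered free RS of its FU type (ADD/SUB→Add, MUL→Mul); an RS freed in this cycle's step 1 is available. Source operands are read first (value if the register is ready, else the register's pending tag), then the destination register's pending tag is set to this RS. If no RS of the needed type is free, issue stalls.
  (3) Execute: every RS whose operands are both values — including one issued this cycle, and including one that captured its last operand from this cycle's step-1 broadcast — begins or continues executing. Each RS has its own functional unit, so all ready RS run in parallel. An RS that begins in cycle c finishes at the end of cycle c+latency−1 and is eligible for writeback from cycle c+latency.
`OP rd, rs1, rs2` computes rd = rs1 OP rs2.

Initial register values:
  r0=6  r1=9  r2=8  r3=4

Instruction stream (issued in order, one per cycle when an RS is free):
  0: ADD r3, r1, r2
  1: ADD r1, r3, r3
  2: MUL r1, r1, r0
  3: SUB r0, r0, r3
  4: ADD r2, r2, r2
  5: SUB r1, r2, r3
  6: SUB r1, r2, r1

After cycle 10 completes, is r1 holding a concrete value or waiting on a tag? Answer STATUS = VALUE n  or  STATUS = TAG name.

  c1: issue ADD r3<-Add1  regs: r0:6,r1:9,r2:8,r3:Add1
  c2: issue ADD r1<-Add2  regs: r0:6,r1:Add2,r2:8,r3:Add1
  c3: CDB Add1=17; issue MUL r1<-Mul1  regs: r0:6,r1:Mul1,r2:8,r3:17
  c4: issue SUB r0<-Add1  regs: r0:Add1,r1:Mul1,r2:8,r3:17
  c5: CDB Add2=34; issue ADD r2<-Add2  regs: r0:Add1,r1:Mul1,r2:Add2,r3:17
  c6: CDB Add1=-11; issue SUB r1<-Add1  regs: r0:-11,r1:Add1,r2:Add2,r3:17
  c7: CDB Add2=16; issue SUB r1<-Add2  regs: r0:-11,r1:Add2,r2:16,r3:17
  c8: -  regs: r0:-11,r1:Add2,r2:16,r3:17
  c9: CDB Add1=-1  regs: r0:-11,r1:Add2,r2:16,r3:17
  c10: CDB Mul1=204  regs: r0:-11,r1:Add2,r2:16,r3:17

STATUS = TAG Add2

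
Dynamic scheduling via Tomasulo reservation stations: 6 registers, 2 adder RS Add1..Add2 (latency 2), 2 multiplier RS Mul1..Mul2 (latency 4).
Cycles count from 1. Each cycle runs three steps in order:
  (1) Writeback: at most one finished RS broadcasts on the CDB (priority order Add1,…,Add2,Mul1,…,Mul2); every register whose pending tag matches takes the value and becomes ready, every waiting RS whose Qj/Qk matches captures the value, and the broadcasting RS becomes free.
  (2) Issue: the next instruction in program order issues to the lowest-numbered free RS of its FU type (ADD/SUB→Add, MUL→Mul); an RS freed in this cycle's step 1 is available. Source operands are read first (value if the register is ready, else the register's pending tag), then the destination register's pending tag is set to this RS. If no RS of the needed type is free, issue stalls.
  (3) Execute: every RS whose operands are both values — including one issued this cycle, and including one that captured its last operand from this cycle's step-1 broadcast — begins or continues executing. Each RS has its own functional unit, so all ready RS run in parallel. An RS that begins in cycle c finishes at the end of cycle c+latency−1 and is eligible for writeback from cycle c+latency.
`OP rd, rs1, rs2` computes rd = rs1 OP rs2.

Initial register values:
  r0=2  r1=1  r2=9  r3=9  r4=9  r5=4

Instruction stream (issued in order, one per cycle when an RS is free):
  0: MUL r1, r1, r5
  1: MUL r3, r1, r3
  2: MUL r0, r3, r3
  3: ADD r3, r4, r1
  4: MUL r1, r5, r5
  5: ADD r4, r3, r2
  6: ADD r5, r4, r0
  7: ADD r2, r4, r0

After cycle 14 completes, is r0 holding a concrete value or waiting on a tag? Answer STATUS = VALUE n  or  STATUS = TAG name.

STATUS = VALUE 1296

c1: issue MUL r1<-Mul1 | r0:2,r1:Mul1,r2:9,r3:9,r4:9,r5:4
c2: issue MUL r3<-Mul2 | r0:2,r1:Mul1,r2:9,r3:Mul2,r4:9,r5:4
c3: stall | r0:2,r1:Mul1,r2:9,r3:Mul2,r4:9,r5:4
c4: stall | r0:2,r1:Mul1,r2:9,r3:Mul2,r4:9,r5:4
c5: CDB Mul1=4; issue MUL r0<-Mul1 | r0:Mul1,r1:4,r2:9,r3:Mul2,r4:9,r5:4
c6: issue ADD r3<-Add1 | r0:Mul1,r1:4,r2:9,r3:Add1,r4:9,r5:4
c7: stall | r0:Mul1,r1:4,r2:9,r3:Add1,r4:9,r5:4
c8: CDB Add1=13; stall | r0:Mul1,r1:4,r2:9,r3:13,r4:9,r5:4
c9: CDB Mul2=36; issue MUL r1<-Mul2 | r0:Mul1,r1:Mul2,r2:9,r3:13,r4:9,r5:4
c10: issue ADD r4<-Add1 | r0:Mul1,r1:Mul2,r2:9,r3:13,r4:Add1,r5:4
c11: issue ADD r5<-Add2 | r0:Mul1,r1:Mul2,r2:9,r3:13,r4:Add1,r5:Add2
c12: CDB Add1=22; issue ADD r2<-Add1 | r0:Mul1,r1:Mul2,r2:Add1,r3:13,r4:22,r5:Add2
c13: CDB Mul1=1296 | r0:1296,r1:Mul2,r2:Add1,r3:13,r4:22,r5:Add2
c14: CDB Mul2=16 | r0:1296,r1:16,r2:Add1,r3:13,r4:22,r5:Add2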